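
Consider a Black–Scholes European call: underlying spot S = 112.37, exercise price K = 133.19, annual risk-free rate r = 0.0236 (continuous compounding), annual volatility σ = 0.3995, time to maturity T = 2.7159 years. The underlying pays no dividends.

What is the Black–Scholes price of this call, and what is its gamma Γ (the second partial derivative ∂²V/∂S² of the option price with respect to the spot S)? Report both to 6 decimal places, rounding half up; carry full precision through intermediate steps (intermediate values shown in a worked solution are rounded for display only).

σ√T = 0.3995·√2.7159 = 0.658376
d₁ = (ln(S/K) + (r+σ²/2)T) / (σ√T) = (ln(112.37/133.19) + (0.0236+0.3995²/2)·2.7159) / 0.658376 = (-0.169980 + 0.280824) / 0.658376 = 0.168361
d₂ = d₁ − σ√T = 0.168361 − 0.658376 = -0.490015
e^{−rT} = e^{−0.0236·2.7159} = 0.937916
N(d₁) = 0.566850,  N(d₂) = 0.312062
Call price V = S·N(d₁) − K·e^{−rT}·N(d₂) = 63.696972 − 38.983067 = 24.713904
φ(d₁) = (1/√(2π))·e^{−d₁²/2} = 0.393328
Γ = φ(d₁) / (S·σ·√T) = 0.005317

price = 24.713904
Γ = 0.005317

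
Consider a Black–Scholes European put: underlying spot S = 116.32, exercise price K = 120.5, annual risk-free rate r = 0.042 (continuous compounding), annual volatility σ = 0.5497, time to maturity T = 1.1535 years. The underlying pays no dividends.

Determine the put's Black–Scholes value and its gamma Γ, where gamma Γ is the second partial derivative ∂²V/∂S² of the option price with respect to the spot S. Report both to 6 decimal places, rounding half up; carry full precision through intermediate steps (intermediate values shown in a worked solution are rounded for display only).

σ√T = 0.5497·√1.1535 = 0.590384
d₁ = (ln(S/K) + (r+σ²/2)T) / (σ√T) = (ln(116.32/120.5) + (0.042+0.5497²/2)·1.1535) / 0.590384 = (-0.035305 + 0.222724) / 0.590384 = 0.317453
d₂ = d₁ − σ√T = 0.317453 − 0.590384 = -0.272931
e^{−rT} = e^{−0.042·1.1535} = 0.952708
N(−d₁) = 0.375450,  N(−d₂) = 0.607547
Put price V = K·e^{−rT}·N(−d₂) − S·N(−d₁) = 69.747186 − 43.672360 = 26.074826
φ(d₁) = (1/√(2π))·e^{−d₁²/2} = 0.379338
Γ = φ(d₁) / (S·σ·√T) = 0.005524

price = 26.074826
Γ = 0.005524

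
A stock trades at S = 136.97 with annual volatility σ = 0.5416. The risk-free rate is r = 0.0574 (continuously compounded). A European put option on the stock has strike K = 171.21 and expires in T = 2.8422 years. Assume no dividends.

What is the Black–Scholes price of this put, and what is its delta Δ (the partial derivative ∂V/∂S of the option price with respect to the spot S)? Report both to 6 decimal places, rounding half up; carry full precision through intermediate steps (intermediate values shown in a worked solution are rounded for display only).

σ√T = 0.5416·√2.8422 = 0.913074
d₁ = (ln(S/K) + (r+σ²/2)T) / (σ√T) = (ln(136.97/171.21) + (0.0574+0.5416²/2)·2.8422) / 0.913074 = (-0.223129 + 0.579994) / 0.913074 = 0.390840
d₂ = d₁ − σ√T = 0.390840 − 0.913074 = -0.522234
e^{−rT} = e^{−0.0574·2.8422} = 0.849470
N(−d₁) = 0.347958,  N(−d₂) = 0.699246
Put price V = K·e^{−rT}·N(−d₂) − S·N(−d₁) = 101.696876 − 47.659798 = 54.037078
Δ = −N(−d₁) = -0.347958

price = 54.037078
Δ = -0.347958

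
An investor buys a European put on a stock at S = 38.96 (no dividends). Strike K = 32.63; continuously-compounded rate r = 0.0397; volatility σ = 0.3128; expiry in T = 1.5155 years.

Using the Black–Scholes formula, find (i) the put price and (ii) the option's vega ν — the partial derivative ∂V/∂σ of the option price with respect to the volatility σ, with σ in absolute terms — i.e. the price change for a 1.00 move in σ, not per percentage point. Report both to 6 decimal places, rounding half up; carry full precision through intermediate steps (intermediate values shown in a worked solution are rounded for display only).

σ√T = 0.3128·√1.5155 = 0.385074
d₁ = (ln(S/K) + (r+σ²/2)T) / (σ√T) = (ln(38.96/32.63) + (0.0397+0.3128²/2)·1.5155) / 0.385074 = (0.177303 + 0.134307) / 0.385074 = 0.809220
d₂ = d₁ − σ√T = 0.809220 − 0.385074 = 0.424145
e^{−rT} = e^{−0.0397·1.5155} = 0.941609
N(−d₁) = 0.209194,  N(−d₂) = 0.335730
Put price V = K·e^{−rT}·N(−d₂) − S·N(−d₁) = 10.315199 − 8.150212 = 2.164987
φ(d₁) = (1/√(2π))·e^{−d₁²/2} = 0.287550
ν = S·φ(d₁)·√T = 13.791484

price = 2.164987
ν = 13.791484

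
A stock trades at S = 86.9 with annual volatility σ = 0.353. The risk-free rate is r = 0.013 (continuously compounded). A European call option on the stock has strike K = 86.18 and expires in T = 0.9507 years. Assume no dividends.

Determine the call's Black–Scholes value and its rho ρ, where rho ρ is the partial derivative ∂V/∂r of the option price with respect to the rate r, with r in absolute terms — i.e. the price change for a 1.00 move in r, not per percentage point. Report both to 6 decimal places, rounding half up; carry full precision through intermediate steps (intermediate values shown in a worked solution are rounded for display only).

price = 12.662484
ρ = 36.853730

σ√T = 0.353·√0.9507 = 0.344189
d₁ = (ln(S/K) + (r+σ²/2)T) / (σ√T) = (ln(86.9/86.18) + (0.013+0.353²/2)·0.9507) / 0.344189 = (0.008320 + 0.071592) / 0.344189 = 0.232175
d₂ = d₁ − σ√T = 0.232175 − 0.344189 = -0.112014
e^{−rT} = e^{−0.013·0.9507} = 0.987717
N(d₁) = 0.591799,  N(d₂) = 0.455406
Call price V = S·N(d₁) − K·e^{−rT}·N(d₂) = 51.427320 − 38.764836 = 12.662484
ρ = K·T·e^{−rT}·N(d₂) = 36.853730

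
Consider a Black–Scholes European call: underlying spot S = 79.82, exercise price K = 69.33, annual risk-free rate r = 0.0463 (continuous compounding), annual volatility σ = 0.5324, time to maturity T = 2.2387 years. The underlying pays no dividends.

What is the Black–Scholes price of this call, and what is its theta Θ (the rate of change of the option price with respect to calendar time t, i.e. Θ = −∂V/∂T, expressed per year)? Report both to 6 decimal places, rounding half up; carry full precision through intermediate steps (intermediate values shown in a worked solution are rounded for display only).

σ√T = 0.5324·√2.2387 = 0.796592
d₁ = (ln(S/K) + (r+σ²/2)T) / (σ√T) = (ln(79.82/69.33) + (0.0463+0.5324²/2)·2.2387) / 0.796592 = (0.140896 + 0.420931) / 0.796592 = 0.705289
d₂ = d₁ − σ√T = 0.705289 − 0.796592 = -0.091303
e^{−rT} = e^{−0.0463·2.2387} = 0.901539
N(d₁) = 0.759685,  N(d₂) = 0.463626
Call price V = S·N(d₁) − K·e^{−rT}·N(d₂) = 60.638042 − 28.978338 = 31.659704
φ(d₁) = (1/√(2π))·e^{−d₁²/2} = 0.311096
Θ = −S·φ(d₁)·σ/(2√T) − r·K·e^{−rT}·N(d₂) = −4.417899 − 1.341697 = -5.759596

price = 31.659704
Θ = -5.759596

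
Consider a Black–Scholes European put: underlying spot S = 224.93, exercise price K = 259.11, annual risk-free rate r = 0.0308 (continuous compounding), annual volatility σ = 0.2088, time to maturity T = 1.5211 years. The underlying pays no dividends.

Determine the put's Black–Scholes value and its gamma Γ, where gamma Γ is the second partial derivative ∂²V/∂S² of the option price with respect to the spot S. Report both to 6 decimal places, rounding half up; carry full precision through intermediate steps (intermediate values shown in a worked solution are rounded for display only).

σ√T = 0.2088·√1.5211 = 0.257519
d₁ = (ln(S/K) + (r+σ²/2)T) / (σ√T) = (ln(224.93/259.11) + (0.0308+0.2088²/2)·1.5211) / 0.257519 = (-0.141463 + 0.080008) / 0.257519 = -0.238645
d₂ = d₁ − σ√T = -0.238645 − 0.257519 = -0.496164
e^{−rT} = e^{−0.0308·1.5211} = 0.954231
N(−d₁) = 0.594309,  N(−d₂) = 0.690111
Put price V = K·e^{−rT}·N(−d₂) − S·N(−d₁) = 170.630308 − 133.678014 = 36.952295
φ(d₁) = (1/√(2π))·e^{−d₁²/2} = 0.387742
Γ = φ(d₁) / (S·σ·√T) = 0.006694

price = 36.952295
Γ = 0.006694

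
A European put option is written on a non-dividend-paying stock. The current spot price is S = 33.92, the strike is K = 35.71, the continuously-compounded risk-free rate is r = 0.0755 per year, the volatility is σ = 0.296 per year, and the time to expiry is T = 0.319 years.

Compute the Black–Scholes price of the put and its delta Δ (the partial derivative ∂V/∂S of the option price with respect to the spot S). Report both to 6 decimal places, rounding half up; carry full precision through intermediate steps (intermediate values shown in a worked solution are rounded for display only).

σ√T = 0.296·√0.319 = 0.167181
d₁ = (ln(S/K) + (r+σ²/2)T) / (σ√T) = (ln(33.92/35.71) + (0.0755+0.296²/2)·0.319) / 0.167181 = (-0.051426 + 0.038059) / 0.167181 = -0.079953
d₂ = d₁ − σ√T = -0.079953 − 0.167181 = -0.247134
e^{−rT} = e^{−0.0755·0.319} = 0.976203
N(−d₁) = 0.531863,  N(−d₂) = 0.597598
Put price V = K·e^{−rT}·N(−d₂) − S·N(−d₁) = 20.832393 − 18.040788 = 2.791605
Δ = −N(−d₁) = -0.531863

price = 2.791605
Δ = -0.531863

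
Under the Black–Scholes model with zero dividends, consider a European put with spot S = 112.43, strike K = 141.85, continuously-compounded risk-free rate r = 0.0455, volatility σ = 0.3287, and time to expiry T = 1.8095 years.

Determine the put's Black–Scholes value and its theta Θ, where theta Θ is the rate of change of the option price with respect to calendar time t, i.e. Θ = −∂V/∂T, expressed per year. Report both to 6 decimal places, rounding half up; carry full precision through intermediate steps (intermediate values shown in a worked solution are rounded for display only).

σ√T = 0.3287·√1.8095 = 0.442160
d₁ = (ln(S/K) + (r+σ²/2)T) / (σ√T) = (ln(112.43/141.85) + (0.0455+0.3287²/2)·1.8095) / 0.442160 = (-0.232439 + 0.180085) / 0.442160 = -0.118407
d₂ = d₁ − σ√T = -0.118407 − 0.442160 = -0.560566
e^{−rT} = e^{−0.0455·1.8095} = 0.920966
N(−d₁) = 0.547127,  N(−d₂) = 0.712453
Put price V = K·e^{−rT}·N(−d₂) − S·N(−d₁) = 93.074198 − 61.513514 = 31.560685
φ(d₁) = (1/√(2π))·e^{−d₁²/2} = 0.396155
Θ = −S·φ(d₁)·σ/(2√T) + r·K·e^{−rT}·N(−d₂) = −5.441746 + 4.234876 = -1.206870

price = 31.560685
Θ = -1.206870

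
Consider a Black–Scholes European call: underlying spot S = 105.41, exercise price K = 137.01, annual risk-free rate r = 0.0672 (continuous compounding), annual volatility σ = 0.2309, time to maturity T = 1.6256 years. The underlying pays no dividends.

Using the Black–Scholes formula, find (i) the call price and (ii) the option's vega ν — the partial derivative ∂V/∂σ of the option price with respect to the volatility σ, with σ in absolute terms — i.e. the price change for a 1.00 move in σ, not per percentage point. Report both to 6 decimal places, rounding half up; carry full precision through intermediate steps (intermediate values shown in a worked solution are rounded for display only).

σ√T = 0.2309·√1.6256 = 0.294395
d₁ = (ln(S/K) + (r+σ²/2)T) / (σ√T) = (ln(105.41/137.01) + (0.0672+0.2309²/2)·1.6256) / 0.294395 = (-0.262196 + 0.152575) / 0.294395 = -0.372363
d₂ = d₁ − σ√T = -0.372363 − 0.294395 = -0.666758
e^{−rT} = e^{−0.0672·1.6256} = 0.896515
N(d₁) = 0.354811,  N(d₂) = 0.252463
Call price V = S·N(d₁) − K·e^{−rT}·N(d₂) = 37.400670 − 31.010458 = 6.390212
φ(d₁) = (1/√(2π))·e^{−d₁²/2} = 0.372222
ν = S·φ(d₁)·√T = 50.025380

price = 6.390212
ν = 50.025380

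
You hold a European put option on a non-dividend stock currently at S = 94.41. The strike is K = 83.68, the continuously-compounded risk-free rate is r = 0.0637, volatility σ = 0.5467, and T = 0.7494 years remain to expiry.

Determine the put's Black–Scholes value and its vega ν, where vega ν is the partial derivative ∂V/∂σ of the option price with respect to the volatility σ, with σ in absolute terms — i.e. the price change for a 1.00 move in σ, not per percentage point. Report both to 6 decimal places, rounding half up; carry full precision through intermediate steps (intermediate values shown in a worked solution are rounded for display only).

price = 9.974998
ν = 27.357324

σ√T = 0.5467·√0.7494 = 0.473267
d₁ = (ln(S/K) + (r+σ²/2)T) / (σ√T) = (ln(94.41/83.68) + (0.0637+0.5467²/2)·0.7494) / 0.473267 = (0.120647 + 0.159727) / 0.473267 = 0.592424
d₂ = d₁ − σ√T = 0.592424 − 0.473267 = 0.119157
e^{−rT} = e^{−0.0637·0.7494} = 0.953385
N(−d₁) = 0.276783,  N(−d₂) = 0.452575
Put price V = K·e^{−rT}·N(−d₂) − S·N(−d₁) = 36.106120 − 26.131122 = 9.974998
φ(d₁) = (1/√(2π))·e^{−d₁²/2} = 0.334733
ν = S·φ(d₁)·√T = 27.357324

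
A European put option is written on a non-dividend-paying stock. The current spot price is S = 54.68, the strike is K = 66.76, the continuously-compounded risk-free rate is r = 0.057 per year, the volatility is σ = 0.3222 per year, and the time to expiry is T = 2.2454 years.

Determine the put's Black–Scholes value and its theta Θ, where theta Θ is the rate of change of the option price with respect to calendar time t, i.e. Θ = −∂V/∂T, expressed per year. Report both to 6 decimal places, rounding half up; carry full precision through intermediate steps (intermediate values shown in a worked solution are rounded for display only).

σ√T = 0.3222·√2.2454 = 0.482806
d₁ = (ln(S/K) + (r+σ²/2)T) / (σ√T) = (ln(54.68/66.76) + (0.057+0.3222²/2)·2.2454) / 0.482806 = (-0.199606 + 0.244538) / 0.482806 = 0.093065
d₂ = d₁ − σ√T = 0.093065 − 0.482806 = -0.389741
e^{−rT} = e^{−0.057·2.2454} = 0.879864
N(−d₁) = 0.462926,  N(−d₂) = 0.651636
Put price V = K·e^{−rT}·N(−d₂) − S·N(−d₁) = 38.276910 − 25.312788 = 12.964121
φ(d₁) = (1/√(2π))·e^{−d₁²/2} = 0.397218
Θ = −S·φ(d₁)·σ/(2√T) + r·K·e^{−rT}·N(−d₂) = −2.335106 + 2.181784 = -0.153322

price = 12.964121
Θ = -0.153322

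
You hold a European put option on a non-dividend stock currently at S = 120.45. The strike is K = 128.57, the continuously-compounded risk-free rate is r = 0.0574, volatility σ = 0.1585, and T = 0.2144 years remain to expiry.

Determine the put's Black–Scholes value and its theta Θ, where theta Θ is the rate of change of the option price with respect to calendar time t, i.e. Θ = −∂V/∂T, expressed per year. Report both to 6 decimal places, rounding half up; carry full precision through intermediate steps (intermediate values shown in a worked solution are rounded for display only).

price = 7.797870
Θ = -0.851542

σ√T = 0.1585·√0.2144 = 0.073391
d₁ = (ln(S/K) + (r+σ²/2)T) / (σ√T) = (ln(120.45/128.57) + (0.0574+0.1585²/2)·0.2144) / 0.073391 = (-0.065239 + 0.015000) / 0.073391 = -0.684542
d₂ = d₁ − σ√T = -0.684542 − 0.073391 = -0.757933
e^{−rT} = e^{−0.0574·0.2144} = 0.987769
N(−d₁) = 0.753184,  N(−d₂) = 0.775754
Put price V = K·e^{−rT}·N(−d₂) − S·N(−d₁) = 98.518834 − 90.720964 = 7.797870
φ(d₁) = (1/√(2π))·e^{−d₁²/2} = 0.315613
Θ = −S·φ(d₁)·σ/(2√T) + r·K·e^{−rT}·N(−d₂) = −6.506523 + 5.654981 = -0.851542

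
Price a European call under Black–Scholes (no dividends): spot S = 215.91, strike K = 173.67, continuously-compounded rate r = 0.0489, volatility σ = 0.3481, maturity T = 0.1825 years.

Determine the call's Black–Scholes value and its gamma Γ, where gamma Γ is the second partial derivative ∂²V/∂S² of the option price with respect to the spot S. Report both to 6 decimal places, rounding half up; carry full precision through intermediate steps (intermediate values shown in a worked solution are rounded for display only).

price = 44.576672
Γ = 0.003464

σ√T = 0.3481·√0.1825 = 0.148708
d₁ = (ln(S/K) + (r+σ²/2)T) / (σ√T) = (ln(215.91/173.67) + (0.0489+0.3481²/2)·0.1825) / 0.148708 = (0.217705 + 0.019981) / 0.148708 = 1.598337
d₂ = d₁ − σ√T = 1.598337 − 0.148708 = 1.449628
e^{−rT} = e^{−0.0489·0.1825} = 0.991115
N(d₁) = 0.945016,  N(d₂) = 0.926419
Call price V = S·N(d₁) − K·e^{−rT}·N(d₂) = 204.038394 − 159.461722 = 44.576672
φ(d₁) = (1/√(2π))·e^{−d₁²/2} = 0.111216
Γ = φ(d₁) / (S·σ·√T) = 0.003464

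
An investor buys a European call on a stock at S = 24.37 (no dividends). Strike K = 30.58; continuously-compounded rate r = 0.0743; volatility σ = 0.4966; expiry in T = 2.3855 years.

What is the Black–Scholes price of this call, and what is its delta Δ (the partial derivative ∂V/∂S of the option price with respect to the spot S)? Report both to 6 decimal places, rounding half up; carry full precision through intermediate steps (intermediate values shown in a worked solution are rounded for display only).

σ√T = 0.4966·√2.3855 = 0.767002
d₁ = (ln(S/K) + (r+σ²/2)T) / (σ√T) = (ln(24.37/30.58) + (0.0743+0.4966²/2)·2.3855) / 0.767002 = (-0.226993 + 0.471389) / 0.767002 = 0.318637
d₂ = d₁ − σ√T = 0.318637 − 0.767002 = -0.448365
e^{−rT} = e^{−0.0743·2.3855} = 0.837577
N(d₁) = 0.624999,  N(d₂) = 0.326945
Call price V = S·N(d₁) − K·e^{−rT}·N(d₂) = 15.231229 − 8.374071 = 6.857158
Δ = N(d₁) = 0.624999

price = 6.857158
Δ = 0.624999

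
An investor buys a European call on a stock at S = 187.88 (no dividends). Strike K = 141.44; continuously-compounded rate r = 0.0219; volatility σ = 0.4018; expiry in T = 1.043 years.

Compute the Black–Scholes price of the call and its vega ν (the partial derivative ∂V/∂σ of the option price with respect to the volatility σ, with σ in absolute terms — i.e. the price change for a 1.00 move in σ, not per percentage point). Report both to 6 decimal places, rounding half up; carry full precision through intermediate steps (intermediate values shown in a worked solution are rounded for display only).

σ√T = 0.4018·√1.043 = 0.410348
d₁ = (ln(S/K) + (r+σ²/2)T) / (σ√T) = (ln(187.88/141.44) + (0.0219+0.4018²/2)·1.043) / 0.410348 = (0.283928 + 0.107034) / 0.410348 = 0.952758
d₂ = d₁ − σ√T = 0.952758 − 0.410348 = 0.542410
e^{−rT} = e^{−0.0219·1.043} = 0.977417
N(d₁) = 0.829644,  N(d₂) = 0.706232
Call price V = S·N(d₁) − K·e^{−rT}·N(d₂) = 155.873459 − 97.633684 = 58.239775
φ(d₁) = (1/√(2π))·e^{−d₁²/2} = 0.253393
ν = S·φ(d₁)·√T = 48.620314

price = 58.239775
ν = 48.620314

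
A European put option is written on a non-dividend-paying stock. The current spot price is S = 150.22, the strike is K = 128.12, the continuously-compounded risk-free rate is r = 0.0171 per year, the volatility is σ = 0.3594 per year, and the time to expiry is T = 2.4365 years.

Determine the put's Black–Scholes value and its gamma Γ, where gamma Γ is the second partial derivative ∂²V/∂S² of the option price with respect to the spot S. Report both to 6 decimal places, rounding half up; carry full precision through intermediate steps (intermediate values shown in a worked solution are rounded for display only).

price = 18.356299
Γ = 0.003861

σ√T = 0.3594·√2.4365 = 0.560998
d₁ = (ln(S/K) + (r+σ²/2)T) / (σ√T) = (ln(150.22/128.12) + (0.0171+0.3594²/2)·2.4365) / 0.560998 = (0.159134 + 0.199024) / 0.560998 = 0.638428
d₂ = d₁ − σ√T = 0.638428 − 0.560998 = 0.077431
e^{−rT} = e^{−0.0171·2.4365} = 0.959192
N(−d₁) = 0.261597,  N(−d₂) = 0.469141
Put price V = K·e^{−rT}·N(−d₂) − S·N(−d₁) = 57.653460 − 39.297162 = 18.356299
φ(d₁) = (1/√(2π))·e^{−d₁²/2} = 0.325389
Γ = φ(d₁) / (S·σ·√T) = 0.003861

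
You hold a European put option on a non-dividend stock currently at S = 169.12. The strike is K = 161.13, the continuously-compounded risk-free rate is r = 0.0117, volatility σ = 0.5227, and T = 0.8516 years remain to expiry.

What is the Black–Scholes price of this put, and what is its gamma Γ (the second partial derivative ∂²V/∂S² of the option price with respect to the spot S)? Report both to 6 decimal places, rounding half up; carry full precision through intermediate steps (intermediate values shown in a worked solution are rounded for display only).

σ√T = 0.5227·√0.8516 = 0.482359
d₁ = (ln(S/K) + (r+σ²/2)T) / (σ√T) = (ln(169.12/161.13) + (0.0117+0.5227²/2)·0.8516) / 0.482359 = (0.048397 + 0.126299) / 0.482359 = 0.362170
d₂ = d₁ − σ√T = 0.362170 − 0.482359 = -0.120189
e^{−rT} = e^{−0.0117·0.8516} = 0.990086
N(−d₁) = 0.358613,  N(−d₂) = 0.547833
Put price V = K·e^{−rT}·N(−d₂) − S·N(−d₁) = 87.397234 − 60.648561 = 26.748673
φ(d₁) = (1/√(2π))·e^{−d₁²/2} = 0.373618
Γ = φ(d₁) / (S·σ·√T) = 0.004580

price = 26.748673
Γ = 0.004580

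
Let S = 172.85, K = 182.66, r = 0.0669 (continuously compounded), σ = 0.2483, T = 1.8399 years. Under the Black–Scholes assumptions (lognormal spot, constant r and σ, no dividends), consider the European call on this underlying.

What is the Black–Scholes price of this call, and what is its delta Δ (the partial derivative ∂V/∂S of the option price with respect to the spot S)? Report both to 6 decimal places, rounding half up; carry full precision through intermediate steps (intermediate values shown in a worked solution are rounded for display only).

σ√T = 0.2483·√1.8399 = 0.336801
d₁ = (ln(S/K) + (r+σ²/2)T) / (σ√T) = (ln(172.85/182.66) + (0.0669+0.2483²/2)·1.8399) / 0.336801 = (-0.055202 + 0.179807) / 0.336801 = 0.369965
d₂ = d₁ − σ√T = 0.369965 − 0.336801 = 0.033163
e^{−rT} = e^{−0.0669·1.8399} = 0.884185
N(d₁) = 0.644296,  N(d₂) = 0.513228
Call price V = S·N(d₁) − K·e^{−rT}·N(d₂) = 111.366483 − 82.888940 = 28.477543
Δ = N(d₁) = 0.644296

price = 28.477543
Δ = 0.644296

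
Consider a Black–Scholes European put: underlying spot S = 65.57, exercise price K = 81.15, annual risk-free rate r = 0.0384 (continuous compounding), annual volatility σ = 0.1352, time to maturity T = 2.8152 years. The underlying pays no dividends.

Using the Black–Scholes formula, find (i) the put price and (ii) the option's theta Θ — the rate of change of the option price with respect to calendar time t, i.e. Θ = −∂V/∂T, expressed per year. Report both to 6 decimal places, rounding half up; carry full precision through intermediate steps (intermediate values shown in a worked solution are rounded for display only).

σ√T = 0.1352·√2.8152 = 0.226846
d₁ = (ln(S/K) + (r+σ²/2)T) / (σ√T) = (ln(65.57/81.15) + (0.0384+0.1352²/2)·2.8152) / 0.226846 = (-0.213181 + 0.133833) / 0.226846 = -0.349787
d₂ = d₁ − σ√T = -0.349787 − 0.226846 = -0.576633
e^{−rT} = e^{−0.0384·2.8152} = 0.897535
N(−d₁) = 0.636751,  N(−d₂) = 0.717906
Put price V = K·e^{−rT}·N(−d₂) − S·N(−d₁) = 52.288650 − 41.751739 = 10.536911
φ(d₁) = (1/√(2π))·e^{−d₁²/2} = 0.375268
Θ = −S·φ(d₁)·σ/(2√T) + r·K·e^{−rT}·N(−d₂) = −0.991378 + 2.007884 = 1.016506

price = 10.536911
Θ = 1.016506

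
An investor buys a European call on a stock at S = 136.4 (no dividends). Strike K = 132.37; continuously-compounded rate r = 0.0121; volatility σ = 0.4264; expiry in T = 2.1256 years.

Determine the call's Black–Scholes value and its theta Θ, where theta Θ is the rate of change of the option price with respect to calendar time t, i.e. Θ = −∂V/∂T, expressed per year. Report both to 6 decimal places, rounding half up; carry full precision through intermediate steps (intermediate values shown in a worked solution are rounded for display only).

σ√T = 0.4264·√2.1256 = 0.621667
d₁ = (ln(S/K) + (r+σ²/2)T) / (σ√T) = (ln(136.4/132.37) + (0.0121+0.4264²/2)·2.1256) / 0.621667 = (0.029991 + 0.218955) / 0.621667 = 0.400448
d₂ = d₁ − σ√T = 0.400448 − 0.621667 = -0.221219
e^{−rT} = e^{−0.0121·2.1256} = 0.974608
N(d₁) = 0.655587,  N(d₂) = 0.412461
Call price V = S·N(d₁) − K·e^{−rT}·N(d₂) = 89.422039 − 53.211129 = 36.210910
φ(d₁) = (1/√(2π))·e^{−d₁²/2} = 0.368204
Θ = −S·φ(d₁)·σ/(2√T) − r·K·e^{−rT}·N(d₂) = −7.344283 − 0.643855 = -7.988138

price = 36.210910
Θ = -7.988138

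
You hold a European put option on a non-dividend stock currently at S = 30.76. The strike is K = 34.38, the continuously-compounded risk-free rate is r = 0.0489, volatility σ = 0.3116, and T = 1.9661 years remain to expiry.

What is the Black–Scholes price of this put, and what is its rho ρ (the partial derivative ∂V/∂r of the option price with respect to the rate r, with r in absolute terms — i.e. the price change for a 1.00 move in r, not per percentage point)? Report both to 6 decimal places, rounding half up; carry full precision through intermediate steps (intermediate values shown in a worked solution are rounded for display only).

σ√T = 0.3116·√1.9661 = 0.436918
d₁ = (ln(S/K) + (r+σ²/2)T) / (σ√T) = (ln(30.76/34.38) + (0.0489+0.3116²/2)·1.9661) / 0.436918 = (-0.111260 + 0.191591) / 0.436918 = 0.183859
d₂ = d₁ − σ√T = 0.183859 − 0.436918 = -0.253060
e^{−rT} = e^{−0.0489·1.9661} = 0.908335
N(−d₁) = 0.427062,  N(−d₂) = 0.599889
Put price V = K·e^{−rT}·N(−d₂) − S·N(−d₁) = 18.733661 − 13.136432 = 5.597229
ρ = −K·T·e^{−rT}·N(−d₂) = -36.832250

price = 5.597229
ρ = -36.832250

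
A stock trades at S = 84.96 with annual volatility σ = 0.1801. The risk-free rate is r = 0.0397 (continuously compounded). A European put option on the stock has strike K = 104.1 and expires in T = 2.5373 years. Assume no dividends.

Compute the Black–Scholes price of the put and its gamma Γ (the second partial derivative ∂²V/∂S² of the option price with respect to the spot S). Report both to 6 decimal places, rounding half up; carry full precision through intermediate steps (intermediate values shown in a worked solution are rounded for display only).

σ√T = 0.1801·√2.5373 = 0.286880
d₁ = (ln(S/K) + (r+σ²/2)T) / (σ√T) = (ln(84.96/104.1) + (0.0397+0.1801²/2)·2.5373) / 0.286880 = (-0.203171 + 0.141881) / 0.286880 = -0.213646
d₂ = d₁ − σ√T = -0.213646 − 0.286880 = -0.500526
e^{−rT} = e^{−0.0397·2.5373} = 0.904176
N(−d₁) = 0.584588,  N(−d₂) = 0.691647
Put price V = K·e^{−rT}·N(−d₂) − S·N(−d₁) = 65.101153 − 49.666633 = 15.434521
φ(d₁) = (1/√(2π))·e^{−d₁²/2} = 0.389941
Γ = φ(d₁) / (S·σ·√T) = 0.015999

price = 15.434521
Γ = 0.015999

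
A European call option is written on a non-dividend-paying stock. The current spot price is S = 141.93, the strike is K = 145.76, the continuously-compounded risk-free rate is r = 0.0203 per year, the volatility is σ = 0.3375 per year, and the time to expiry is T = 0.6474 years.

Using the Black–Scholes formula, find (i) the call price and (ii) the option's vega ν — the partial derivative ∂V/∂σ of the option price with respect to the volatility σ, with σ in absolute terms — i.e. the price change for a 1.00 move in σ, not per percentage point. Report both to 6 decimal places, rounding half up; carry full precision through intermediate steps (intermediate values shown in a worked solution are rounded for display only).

σ√T = 0.3375·√0.6474 = 0.271556
d₁ = (ln(S/K) + (r+σ²/2)T) / (σ√T) = (ln(141.93/145.76) + (0.0203+0.3375²/2)·0.6474) / 0.271556 = (-0.026627 + 0.050014) / 0.271556 = 0.086119
d₂ = d₁ − σ√T = 0.086119 − 0.271556 = -0.185437
e^{−rT} = e^{−0.0203·0.6474} = 0.986944
N(d₁) = 0.534314,  N(d₂) = 0.426443
Call price V = S·N(d₁) − K·e^{−rT}·N(d₂) = 75.835209 − 61.346783 = 14.488426
φ(d₁) = (1/√(2π))·e^{−d₁²/2} = 0.397466
ν = S·φ(d₁)·√T = 45.389996

price = 14.488426
ν = 45.389996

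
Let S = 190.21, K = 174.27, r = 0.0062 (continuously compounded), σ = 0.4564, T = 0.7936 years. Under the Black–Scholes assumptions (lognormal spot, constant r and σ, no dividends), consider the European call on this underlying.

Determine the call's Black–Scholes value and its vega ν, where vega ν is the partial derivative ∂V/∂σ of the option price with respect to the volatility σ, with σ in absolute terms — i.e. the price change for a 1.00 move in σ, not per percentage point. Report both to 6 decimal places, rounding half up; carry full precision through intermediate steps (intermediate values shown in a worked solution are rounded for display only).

price = 38.428969
ν = 61.612776

σ√T = 0.4564·√0.7936 = 0.406580
d₁ = (ln(S/K) + (r+σ²/2)T) / (σ√T) = (ln(190.21/174.27) + (0.0062+0.4564²/2)·0.7936) / 0.406580 = (0.087523 + 0.087574) / 0.406580 = 0.430658
d₂ = d₁ − σ√T = 0.430658 − 0.406580 = 0.024077
e^{−rT} = e^{−0.0062·0.7936} = 0.995092
N(d₁) = 0.666641,  N(d₂) = 0.509605
Call price V = S·N(d₁) − K·e^{−rT}·N(d₂) = 126.801862 − 88.372894 = 38.428969
φ(d₁) = (1/√(2π))·e^{−d₁²/2} = 0.363611
ν = S·φ(d₁)·√T = 61.612776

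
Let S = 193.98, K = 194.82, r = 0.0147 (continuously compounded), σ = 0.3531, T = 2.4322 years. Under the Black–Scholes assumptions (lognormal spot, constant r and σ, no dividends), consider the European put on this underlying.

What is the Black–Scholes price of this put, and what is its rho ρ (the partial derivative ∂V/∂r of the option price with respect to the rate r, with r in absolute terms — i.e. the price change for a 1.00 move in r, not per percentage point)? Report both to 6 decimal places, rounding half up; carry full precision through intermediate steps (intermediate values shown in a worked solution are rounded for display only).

price = 38.496278
ρ = -268.095359

σ√T = 0.3531·√2.4322 = 0.550678
d₁ = (ln(S/K) + (r+σ²/2)T) / (σ√T) = (ln(193.98/194.82) + (0.0147+0.3531²/2)·2.4322) / 0.550678 = (-0.004321 + 0.187376) / 0.550678 = 0.332418
d₂ = d₁ − σ√T = 0.332418 − 0.550678 = -0.218259
e^{−rT} = e^{−0.0147·2.4322} = 0.964878
N(−d₁) = 0.369787,  N(−d₂) = 0.586386
Put price V = K·e^{−rT}·N(−d₂) − S·N(−d₁) = 110.227514 − 71.731236 = 38.496278
ρ = −K·T·e^{−rT}·N(−d₂) = -268.095359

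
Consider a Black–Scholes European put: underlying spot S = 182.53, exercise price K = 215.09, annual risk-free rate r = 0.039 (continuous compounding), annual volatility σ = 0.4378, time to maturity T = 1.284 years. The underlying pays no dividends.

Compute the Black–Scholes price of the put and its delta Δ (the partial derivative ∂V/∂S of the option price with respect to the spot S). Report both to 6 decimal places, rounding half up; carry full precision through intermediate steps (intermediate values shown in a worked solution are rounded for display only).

σ√T = 0.4378·√1.284 = 0.496087
d₁ = (ln(S/K) + (r+σ²/2)T) / (σ√T) = (ln(182.53/215.09) + (0.039+0.4378²/2)·1.284) / 0.496087 = (-0.164142 + 0.173127) / 0.496087 = 0.018113
d₂ = d₁ − σ√T = 0.018113 − 0.496087 = -0.477975
e^{−rT} = e^{−0.039·1.284} = 0.951157
N(−d₁) = 0.492775,  N(−d₂) = 0.683666
Put price V = K·e^{−rT}·N(−d₂) − S·N(−d₁) = 139.867388 − 89.946138 = 49.921250
Δ = −N(−d₁) = -0.492775

price = 49.921250
Δ = -0.492775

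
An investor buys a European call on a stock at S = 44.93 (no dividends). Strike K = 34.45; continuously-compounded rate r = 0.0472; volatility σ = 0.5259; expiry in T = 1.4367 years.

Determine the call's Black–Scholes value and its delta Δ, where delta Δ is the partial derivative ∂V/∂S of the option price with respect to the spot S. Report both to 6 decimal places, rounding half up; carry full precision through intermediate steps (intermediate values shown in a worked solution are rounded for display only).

σ√T = 0.5259·√1.4367 = 0.630356
d₁ = (ln(S/K) + (r+σ²/2)T) / (σ√T) = (ln(44.93/34.45) + (0.0472+0.5259²/2)·1.4367) / 0.630356 = (0.265597 + 0.266487) / 0.630356 = 0.844100
d₂ = d₁ − σ√T = 0.844100 − 0.630356 = 0.213743
e^{−rT} = e^{−0.0472·1.4367} = 0.934436
N(d₁) = 0.800693,  N(d₂) = 0.584626
Call price V = S·N(d₁) − K·e^{−rT}·N(d₂) = 35.975141 − 18.819890 = 17.155251
Δ = N(d₁) = 0.800693

price = 17.155251
Δ = 0.800693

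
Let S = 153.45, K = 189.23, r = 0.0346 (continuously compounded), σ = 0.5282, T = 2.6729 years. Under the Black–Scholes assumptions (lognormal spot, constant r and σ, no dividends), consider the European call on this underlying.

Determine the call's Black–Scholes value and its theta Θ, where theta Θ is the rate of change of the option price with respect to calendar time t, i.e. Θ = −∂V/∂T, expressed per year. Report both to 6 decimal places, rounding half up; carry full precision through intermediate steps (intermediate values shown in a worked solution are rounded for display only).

σ√T = 0.5282·√2.6729 = 0.863555
d₁ = (ln(S/K) + (r+σ²/2)T) / (σ√T) = (ln(153.45/189.23) + (0.0346+0.5282²/2)·2.6729) / 0.863555 = (-0.209588 + 0.465346) / 0.863555 = 0.296168
d₂ = d₁ − σ√T = 0.296168 − 0.863555 = -0.567387
e^{−rT} = e^{−0.0346·2.6729} = 0.911665
N(d₁) = 0.616449,  N(d₂) = 0.285226
Call price V = S·N(d₁) − K·e^{−rT}·N(d₂) = 94.594108 − 49.205560 = 45.388549
φ(d₁) = (1/√(2π))·e^{−d₁²/2} = 0.381824
Θ = −S·φ(d₁)·σ/(2√T) − r·K·e^{−rT}·N(d₂) = −9.464700 − 1.702512 = -11.167212

price = 45.388549
Θ = -11.167212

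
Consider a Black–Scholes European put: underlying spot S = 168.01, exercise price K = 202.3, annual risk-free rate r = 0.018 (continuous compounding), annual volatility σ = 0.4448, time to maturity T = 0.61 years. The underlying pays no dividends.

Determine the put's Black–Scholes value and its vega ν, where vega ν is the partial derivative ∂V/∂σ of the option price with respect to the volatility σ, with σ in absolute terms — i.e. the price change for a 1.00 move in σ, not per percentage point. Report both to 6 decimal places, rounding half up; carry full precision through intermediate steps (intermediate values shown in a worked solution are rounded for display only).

σ√T = 0.4448·√0.61 = 0.347400
d₁ = (ln(S/K) + (r+σ²/2)T) / (σ√T) = (ln(168.01/202.3) + (0.018+0.4448²/2)·0.61) / 0.347400 = (-0.185728 + 0.071323) / 0.347400 = -0.329318
d₂ = d₁ − σ√T = -0.329318 − 0.347400 = -0.676717
e^{−rT} = e^{−0.018·0.61} = 0.989080
N(−d₁) = 0.629042,  N(−d₂) = 0.750707
Put price V = K·e^{−rT}·N(−d₂) − S·N(−d₁) = 150.209714 − 105.685375 = 44.524339
φ(d₁) = (1/√(2π))·e^{−d₁²/2} = 0.377886
ν = S·φ(d₁)·√T = 49.586161

price = 44.524339
ν = 49.586161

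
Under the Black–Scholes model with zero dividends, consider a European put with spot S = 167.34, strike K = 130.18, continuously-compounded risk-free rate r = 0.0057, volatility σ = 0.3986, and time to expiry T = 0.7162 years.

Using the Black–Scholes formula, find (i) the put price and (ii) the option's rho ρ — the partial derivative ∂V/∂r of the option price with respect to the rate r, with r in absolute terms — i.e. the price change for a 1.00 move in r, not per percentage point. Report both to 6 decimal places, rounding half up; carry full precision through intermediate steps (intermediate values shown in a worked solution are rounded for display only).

price = 6.391452
ρ = -25.843370

σ√T = 0.3986·√0.7162 = 0.337330
d₁ = (ln(S/K) + (r+σ²/2)T) / (σ√T) = (ln(167.34/130.18) + (0.0057+0.3986²/2)·0.7162) / 0.337330 = (0.251110 + 0.060978) / 0.337330 = 0.925171
d₂ = d₁ − σ√T = 0.925171 − 0.337330 = 0.587841
e^{−rT} = e^{−0.0057·0.7162} = 0.995926
N(−d₁) = 0.177439,  N(−d₂) = 0.278319
Put price V = K·e^{−rT}·N(−d₂) − S·N(−d₁) = 36.084012 − 29.692560 = 6.391452
ρ = −K·T·e^{−rT}·N(−d₂) = -25.843370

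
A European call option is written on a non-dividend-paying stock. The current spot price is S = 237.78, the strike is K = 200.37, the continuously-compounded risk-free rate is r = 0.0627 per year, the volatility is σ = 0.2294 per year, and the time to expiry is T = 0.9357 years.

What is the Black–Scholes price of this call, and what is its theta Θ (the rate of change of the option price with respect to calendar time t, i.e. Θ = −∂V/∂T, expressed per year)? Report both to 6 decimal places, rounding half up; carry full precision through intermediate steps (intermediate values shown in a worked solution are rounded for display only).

σ√T = 0.2294·√0.9357 = 0.221902
d₁ = (ln(S/K) + (r+σ²/2)T) / (σ√T) = (ln(237.78/200.37) + (0.0627+0.2294²/2)·0.9357) / 0.221902 = (0.171180 + 0.083289) / 0.221902 = 1.146761
d₂ = d₁ − σ√T = 1.146761 − 0.221902 = 0.924859
e^{−rT} = e^{−0.0627·0.9357} = 0.943019
N(d₁) = 0.874260,  N(d₂) = 0.822480
Call price V = S·N(d₁) − K·e^{−rT}·N(d₂) = 207.881506 − 155.409972 = 52.471535
φ(d₁) = (1/√(2π))·e^{−d₁²/2} = 0.206704
Θ = −S·φ(d₁)·σ/(2√T) − r·K·e^{−rT}·N(d₂) = −5.827987 − 9.744205 = -15.572192

price = 52.471535
Θ = -15.572192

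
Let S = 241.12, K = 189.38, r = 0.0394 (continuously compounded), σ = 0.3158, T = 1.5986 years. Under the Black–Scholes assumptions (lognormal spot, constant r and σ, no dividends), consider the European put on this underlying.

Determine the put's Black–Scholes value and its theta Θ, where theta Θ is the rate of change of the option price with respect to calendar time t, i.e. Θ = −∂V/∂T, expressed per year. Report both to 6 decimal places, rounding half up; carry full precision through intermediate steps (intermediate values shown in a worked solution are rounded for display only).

σ√T = 0.3158·√1.5986 = 0.399284
d₁ = (ln(S/K) + (r+σ²/2)T) / (σ√T) = (ln(241.12/189.38) + (0.0394+0.3158²/2)·1.5986) / 0.399284 = (0.241539 + 0.142699) / 0.399284 = 0.962317
d₂ = d₁ − σ√T = 0.962317 − 0.399284 = 0.563033
e^{−rT} = e^{−0.0394·1.5986} = 0.938958
N(−d₁) = 0.167945,  N(−d₂) = 0.286706
Put price V = K·e^{−rT}·N(−d₂) − S·N(−d₁) = 50.982049 − 40.494944 = 10.487105
φ(d₁) = (1/√(2π))·e^{−d₁²/2} = 0.251085
Θ = −S·φ(d₁)·σ/(2√T) + r·K·e^{−rT}·N(−d₂) = −7.560760 + 2.008693 = -5.552067

price = 10.487105
Θ = -5.552067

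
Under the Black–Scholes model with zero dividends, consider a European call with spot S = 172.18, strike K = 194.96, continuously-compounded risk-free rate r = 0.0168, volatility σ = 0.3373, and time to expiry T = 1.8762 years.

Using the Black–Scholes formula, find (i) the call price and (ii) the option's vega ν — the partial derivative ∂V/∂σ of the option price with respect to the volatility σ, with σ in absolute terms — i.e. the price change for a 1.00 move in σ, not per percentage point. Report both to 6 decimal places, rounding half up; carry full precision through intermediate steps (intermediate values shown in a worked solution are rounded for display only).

price = 25.268578
ν = 94.044432

σ√T = 0.3373·√1.8762 = 0.462015
d₁ = (ln(S/K) + (r+σ²/2)T) / (σ√T) = (ln(172.18/194.96) + (0.0168+0.3373²/2)·1.8762) / 0.462015 = (-0.124254 + 0.138249) / 0.462015 = 0.030291
d₂ = d₁ − σ√T = 0.030291 − 0.462015 = -0.431723
e^{−rT} = e^{−0.0168·1.8762} = 0.968971
N(d₁) = 0.512083,  N(d₂) = 0.332971
Call price V = S·N(d₁) − K·e^{−rT}·N(d₂) = 88.170389 − 62.901811 = 25.268578
φ(d₁) = (1/√(2π))·e^{−d₁²/2} = 0.398759
ν = S·φ(d₁)·√T = 94.044432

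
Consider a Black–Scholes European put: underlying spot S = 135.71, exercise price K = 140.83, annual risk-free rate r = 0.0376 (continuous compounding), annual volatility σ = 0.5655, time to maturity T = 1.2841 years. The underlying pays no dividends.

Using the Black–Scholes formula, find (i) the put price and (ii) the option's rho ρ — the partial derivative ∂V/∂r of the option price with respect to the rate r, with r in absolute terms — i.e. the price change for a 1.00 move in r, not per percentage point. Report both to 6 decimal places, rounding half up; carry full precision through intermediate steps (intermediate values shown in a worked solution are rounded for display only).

price = 33.164638
ρ = -106.663373

σ√T = 0.5655·√1.2841 = 0.640814
d₁ = (ln(S/K) + (r+σ²/2)T) / (σ√T) = (ln(135.71/140.83) + (0.0376+0.5655²/2)·1.2841) / 0.640814 = (-0.037033 + 0.253603) / 0.640814 = 0.337961
d₂ = d₁ − σ√T = 0.337961 − 0.640814 = -0.302853
e^{−rT} = e^{−0.0376·1.2841} = 0.952865
N(−d₁) = 0.367696,  N(−d₂) = 0.618999
Put price V = K·e^{−rT}·N(−d₂) − S·N(−d₁) = 83.064693 − 49.900056 = 33.164638
ρ = −K·T·e^{−rT}·N(−d₂) = -106.663373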